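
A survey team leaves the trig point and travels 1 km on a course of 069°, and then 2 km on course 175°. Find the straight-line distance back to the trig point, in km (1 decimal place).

Leg 1 (069°, 1 km): east 1 sin 69° = 0.93, north 1 cos 69° = 0.36
Leg 2 (175°, 2 km): east 2 sin 175° = 0.17, north 2 cos 175° = -1.99
Net: 1.11 east, -1.63 north. Distance = √((1.11)² + (-1.63)²) = 1.974 km.

2.0 km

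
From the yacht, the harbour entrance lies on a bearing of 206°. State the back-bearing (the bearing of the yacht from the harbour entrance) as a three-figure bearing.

026°

Back-bearing = 206° − 180° = 026°.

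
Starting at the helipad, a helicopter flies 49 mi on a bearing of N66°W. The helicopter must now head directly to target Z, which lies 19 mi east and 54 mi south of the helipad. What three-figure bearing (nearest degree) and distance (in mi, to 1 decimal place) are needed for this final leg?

139°, 97.6 mi

Leg 1 (N66°W, 49 mi): east 49 sin 294° = -44.76, north 49 cos 294° = 19.93
Current position: (-44.76, 19.93). Target: (19, -54). Remaining: Δeast = 63.76, Δnorth = -73.93.
Bearing = atan2(63.76, -73.93) mod 360° = 139.22°; distance = √((63.76)² + (-73.93)²) = 97.629 mi.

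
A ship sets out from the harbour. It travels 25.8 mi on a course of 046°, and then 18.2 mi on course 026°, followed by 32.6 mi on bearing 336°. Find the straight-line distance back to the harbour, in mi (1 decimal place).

Leg 1 (046°, 25.8 mi): east 25.8 sin 46° = 18.56, north 25.8 cos 46° = 17.92
Leg 2 (026°, 18.2 mi): east 18.2 sin 26° = 7.98, north 18.2 cos 26° = 16.36
Leg 3 (336°, 32.6 mi): east 32.6 sin 336° = -13.26, north 32.6 cos 336° = 29.78
Net: 13.28 east, 64.06 north. Distance = √((13.28)² + (64.06)²) = 65.423 mi.

65.4 mi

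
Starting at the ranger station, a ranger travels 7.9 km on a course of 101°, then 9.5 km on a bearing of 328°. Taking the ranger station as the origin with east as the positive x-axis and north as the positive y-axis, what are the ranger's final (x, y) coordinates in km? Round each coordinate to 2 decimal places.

Leg 1 (101°, 7.9 km): east 7.9 sin 101° = 7.75, north 7.9 cos 101° = -1.51
Leg 2 (328°, 9.5 km): east 9.5 sin 328° = -5.03, north 9.5 cos 328° = 8.06
Summing: 2.72 km east, 6.55 km north → (2.72, 6.55).

(2.72, 6.55)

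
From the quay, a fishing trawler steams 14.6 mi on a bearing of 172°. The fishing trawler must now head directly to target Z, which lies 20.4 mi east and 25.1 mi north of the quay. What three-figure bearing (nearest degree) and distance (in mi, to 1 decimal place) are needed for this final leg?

025°, 43.6 mi

Leg 1 (172°, 14.6 mi): east 14.6 sin 172° = 2.03, north 14.6 cos 172° = -14.46
Current position: (2.03, -14.46). Target: (20.4, 25.1). Remaining: Δeast = 18.37, Δnorth = 39.56.
Bearing = atan2(18.37, 39.56) mod 360° = 24.91°; distance = √((18.37)² + (39.56)²) = 43.614 mi.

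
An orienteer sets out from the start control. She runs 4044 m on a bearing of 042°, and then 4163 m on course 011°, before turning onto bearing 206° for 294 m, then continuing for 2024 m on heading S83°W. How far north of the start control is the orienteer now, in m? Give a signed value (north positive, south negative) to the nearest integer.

6581 m

Leg 1 (042°, 4044 m): east 4044 sin 42° = 2705.96, north 4044 cos 42° = 3005.28
Leg 2 (011°, 4163 m): east 4163 sin 11° = 794.34, north 4163 cos 11° = 4086.51
Leg 3 (206°, 294 m): east 294 sin 206° = -128.88, north 294 cos 206° = -264.25
Leg 4 (S83°W, 2024 m): east 2024 sin 263° = -2008.91, north 2024 cos 263° = -246.66
Net north component: 6580.88 m.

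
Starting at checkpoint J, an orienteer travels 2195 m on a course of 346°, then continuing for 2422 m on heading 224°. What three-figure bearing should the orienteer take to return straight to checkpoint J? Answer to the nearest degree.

Leg 1 (346°, 2195 m): east 2195 sin 346° = -531.02, north 2195 cos 346° = 2129.80
Leg 2 (224°, 2422 m): east 2422 sin 224° = -1682.46, north 2422 cos 224° = -1742.24
Net displacement: -2213.48 east, 387.56 north. Direction back to start is (2213.48, -387.56): bearing = atan2(2213.48, -387.56) mod 360° = 99.93° ≈ 100°.

100°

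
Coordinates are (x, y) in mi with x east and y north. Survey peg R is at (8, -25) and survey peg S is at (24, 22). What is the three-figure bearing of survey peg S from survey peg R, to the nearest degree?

Δeast = 24 − 8 = 16.00; Δnorth = 22 − -25 = 47.00.
Bearing = atan2(Δeast, Δnorth) mod 360° = 18.80° ≈ 019°.

019°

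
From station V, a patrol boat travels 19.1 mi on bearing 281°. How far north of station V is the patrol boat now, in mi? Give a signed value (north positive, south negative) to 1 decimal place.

Leg 1 (281°, 19.1 mi): east 19.1 sin 281° = -18.75, north 19.1 cos 281° = 3.64
Net north component: 3.64 mi.

3.6 mi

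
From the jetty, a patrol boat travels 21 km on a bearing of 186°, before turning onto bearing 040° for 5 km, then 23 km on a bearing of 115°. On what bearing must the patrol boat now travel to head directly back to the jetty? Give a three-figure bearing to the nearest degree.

321°

Leg 1 (186°, 21 km): east 21 sin 186° = -2.20, north 21 cos 186° = -20.88
Leg 2 (040°, 5 km): east 5 sin 40° = 3.21, north 5 cos 40° = 3.83
Leg 3 (115°, 23 km): east 23 sin 115° = 20.85, north 23 cos 115° = -9.72
Net displacement: 21.86 east, -26.77 north. Direction back to start is (-21.86, 26.77): bearing = atan2(-21.86, 26.77) mod 360° = 320.77° ≈ 321°.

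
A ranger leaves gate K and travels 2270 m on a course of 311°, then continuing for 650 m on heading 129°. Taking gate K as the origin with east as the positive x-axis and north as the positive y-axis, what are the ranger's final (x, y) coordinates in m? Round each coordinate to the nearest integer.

Leg 1 (311°, 2270 m): east 2270 sin 311° = -1713.19, north 2270 cos 311° = 1489.25
Leg 2 (129°, 650 m): east 650 sin 129° = 505.14, north 650 cos 129° = -409.06
Summing: -1208.05 m east, 1080.20 m north → (-1208, 1080).

(-1208, 1080)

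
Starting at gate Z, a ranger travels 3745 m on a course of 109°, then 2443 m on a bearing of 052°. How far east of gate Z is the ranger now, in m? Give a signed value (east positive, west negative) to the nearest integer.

5466 m

Leg 1 (109°, 3745 m): east 3745 sin 109° = 3540.97, north 3745 cos 109° = -1219.25
Leg 2 (052°, 2443 m): east 2443 sin 52° = 1925.11, north 2443 cos 52° = 1504.06
Net east component: 5466.08 m.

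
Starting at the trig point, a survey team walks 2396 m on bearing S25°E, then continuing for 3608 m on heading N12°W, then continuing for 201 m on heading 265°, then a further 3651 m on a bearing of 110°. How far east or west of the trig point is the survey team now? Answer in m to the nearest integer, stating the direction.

3493 m east

Leg 1 (S25°E, 2396 m): east 2396 sin 155° = 1012.59, north 2396 cos 155° = -2171.51
Leg 2 (N12°W, 3608 m): east 3608 sin 348° = -750.15, north 3608 cos 348° = 3529.16
Leg 3 (265°, 201 m): east 201 sin 265° = -200.24, north 201 cos 265° = -17.52
Leg 4 (110°, 3651 m): east 3651 sin 110° = 3430.82, north 3651 cos 110° = -1248.72
Net east component: 3493.03 m.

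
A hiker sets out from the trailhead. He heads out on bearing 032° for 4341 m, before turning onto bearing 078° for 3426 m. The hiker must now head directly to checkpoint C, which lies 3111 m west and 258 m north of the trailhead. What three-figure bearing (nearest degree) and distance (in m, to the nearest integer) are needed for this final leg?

245°, 9689 m

Leg 1 (032°, 4341 m): east 4341 sin 32° = 2300.38, north 4341 cos 32° = 3681.38
Leg 2 (078°, 3426 m): east 3426 sin 78° = 3351.13, north 3426 cos 78° = 712.31
Current position: (5651.51, 4393.68). Target: (-3111, 258). Remaining: Δeast = -8762.51, Δnorth = -4135.68.
Bearing = atan2(-8762.51, -4135.68) mod 360° = 244.73°; distance = √((-8762.51)² + (-4135.68)²) = 9689.453 m.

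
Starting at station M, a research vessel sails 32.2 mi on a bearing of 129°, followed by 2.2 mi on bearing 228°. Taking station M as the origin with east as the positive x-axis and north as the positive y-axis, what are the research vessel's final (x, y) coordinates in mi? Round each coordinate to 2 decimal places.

(23.39, -21.74)

Leg 1 (129°, 32.2 mi): east 32.2 sin 129° = 25.02, north 32.2 cos 129° = -20.26
Leg 2 (228°, 2.2 mi): east 2.2 sin 228° = -1.63, north 2.2 cos 228° = -1.47
Summing: 23.39 mi east, -21.74 mi north → (23.39, -21.74).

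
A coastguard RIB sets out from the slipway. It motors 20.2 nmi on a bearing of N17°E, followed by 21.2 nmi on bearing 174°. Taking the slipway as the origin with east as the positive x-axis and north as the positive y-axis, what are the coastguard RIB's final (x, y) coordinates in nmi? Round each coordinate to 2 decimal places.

Leg 1 (N17°E, 20.2 nmi): east 20.2 sin 17° = 5.91, north 20.2 cos 17° = 19.32
Leg 2 (174°, 21.2 nmi): east 21.2 sin 174° = 2.22, north 21.2 cos 174° = -21.08
Summing: 8.12 nmi east, -1.77 nmi north → (8.12, -1.77).

(8.12, -1.77)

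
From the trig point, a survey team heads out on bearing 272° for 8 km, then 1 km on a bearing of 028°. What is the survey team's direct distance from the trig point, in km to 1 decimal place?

7.6 km

Leg 1 (272°, 8 km): east 8 sin 272° = -8.00, north 8 cos 272° = 0.28
Leg 2 (028°, 1 km): east 1 sin 28° = 0.47, north 1 cos 28° = 0.88
Net: -7.53 east, 1.16 north. Distance = √((-7.53)² + (1.16)²) = 7.615 km.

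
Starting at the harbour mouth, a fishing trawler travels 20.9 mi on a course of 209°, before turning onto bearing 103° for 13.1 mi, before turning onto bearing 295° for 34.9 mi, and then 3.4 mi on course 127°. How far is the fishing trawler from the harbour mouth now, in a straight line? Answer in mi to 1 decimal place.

27.6 mi

Leg 1 (209°, 20.9 mi): east 20.9 sin 209° = -10.13, north 20.9 cos 209° = -18.28
Leg 2 (103°, 13.1 mi): east 13.1 sin 103° = 12.76, north 13.1 cos 103° = -2.95
Leg 3 (295°, 34.9 mi): east 34.9 sin 295° = -31.63, north 34.9 cos 295° = 14.75
Leg 4 (127°, 3.4 mi): east 3.4 sin 127° = 2.72, north 3.4 cos 127° = -2.05
Net: -26.28 east, -8.52 north. Distance = √((-26.28)² + (-8.52)²) = 27.630 mi.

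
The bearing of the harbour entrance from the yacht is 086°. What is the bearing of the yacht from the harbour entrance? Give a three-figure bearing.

Back-bearing = 086° + 180° = 266°.

266°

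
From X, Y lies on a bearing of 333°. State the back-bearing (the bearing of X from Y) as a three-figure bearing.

153°

Back-bearing = 333° − 180° = 153°.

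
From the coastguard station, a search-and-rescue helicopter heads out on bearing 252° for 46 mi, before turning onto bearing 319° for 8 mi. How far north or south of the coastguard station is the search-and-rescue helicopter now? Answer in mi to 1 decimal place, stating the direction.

Leg 1 (252°, 46 mi): east 46 sin 252° = -43.75, north 46 cos 252° = -14.21
Leg 2 (319°, 8 mi): east 8 sin 319° = -5.25, north 8 cos 319° = 6.04
Net north component: -8.18 mi.

8.2 mi south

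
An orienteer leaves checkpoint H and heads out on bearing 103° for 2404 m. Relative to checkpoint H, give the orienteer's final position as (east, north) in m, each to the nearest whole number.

Leg 1 (103°, 2404 m): east 2404 sin 103° = 2342.39, north 2404 cos 103° = -540.78
Summing: 2342.39 m east, -540.78 m north → (2342, -541).

(2342, -541)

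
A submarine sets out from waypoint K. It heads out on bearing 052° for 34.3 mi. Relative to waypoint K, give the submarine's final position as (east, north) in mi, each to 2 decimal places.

Leg 1 (052°, 34.3 mi): east 34.3 sin 52° = 27.03, north 34.3 cos 52° = 21.12
Summing: 27.03 mi east, 21.12 mi north → (27.03, 21.12).

(27.03, 21.12)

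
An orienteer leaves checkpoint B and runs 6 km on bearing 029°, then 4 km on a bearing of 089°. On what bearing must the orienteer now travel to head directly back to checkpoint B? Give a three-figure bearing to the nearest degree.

232°

Leg 1 (029°, 6 km): east 6 sin 29° = 2.91, north 6 cos 29° = 5.25
Leg 2 (089°, 4 km): east 4 sin 89° = 4.00, north 4 cos 89° = 0.07
Net displacement: 6.91 east, 5.32 north. Direction back to start is (-6.91, -5.32): bearing = atan2(-6.91, -5.32) mod 360° = 232.41° ≈ 232°.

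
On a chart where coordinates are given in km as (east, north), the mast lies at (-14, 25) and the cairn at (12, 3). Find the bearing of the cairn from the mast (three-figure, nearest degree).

Δeast = 12 − -14 = 26.00; Δnorth = 3 − 25 = -22.00.
Bearing = atan2(Δeast, Δnorth) mod 360° = 130.24° ≈ 130°.

130°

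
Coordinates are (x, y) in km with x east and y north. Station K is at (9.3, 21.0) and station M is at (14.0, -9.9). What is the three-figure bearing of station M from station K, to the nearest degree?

171°

Δeast = 14.0 − 9.3 = 4.70; Δnorth = -9.9 − 21.0 = -30.90.
Bearing = atan2(Δeast, Δnorth) mod 360° = 171.35° ≈ 171°.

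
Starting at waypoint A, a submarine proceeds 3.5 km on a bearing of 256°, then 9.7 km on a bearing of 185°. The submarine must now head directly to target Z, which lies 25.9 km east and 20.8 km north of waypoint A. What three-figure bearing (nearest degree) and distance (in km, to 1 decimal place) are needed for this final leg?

Leg 1 (256°, 3.5 km): east 3.5 sin 256° = -3.40, north 3.5 cos 256° = -0.85
Leg 2 (185°, 9.7 km): east 9.7 sin 185° = -0.85, north 9.7 cos 185° = -9.66
Current position: (-4.24, -10.51). Target: (25.9, 20.8). Remaining: Δeast = 30.14, Δnorth = 31.31.
Bearing = atan2(30.14, 31.31) mod 360° = 43.91°; distance = √((30.14)² + (31.31)²) = 43.460 km.

044°, 43.5 km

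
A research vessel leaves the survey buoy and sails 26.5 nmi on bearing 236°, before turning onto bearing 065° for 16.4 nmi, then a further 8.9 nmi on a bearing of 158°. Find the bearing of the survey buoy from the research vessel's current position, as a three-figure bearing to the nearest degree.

Leg 1 (236°, 26.5 nmi): east 26.5 sin 236° = -21.97, north 26.5 cos 236° = -14.82
Leg 2 (065°, 16.4 nmi): east 16.4 sin 65° = 14.86, north 16.4 cos 65° = 6.93
Leg 3 (158°, 8.9 nmi): east 8.9 sin 158° = 3.33, north 8.9 cos 158° = -8.25
Net displacement: -3.77 east, -16.14 north. Direction back to start is (3.77, 16.14): bearing = atan2(3.77, 16.14) mod 360° = 13.15° ≈ 013°.

013°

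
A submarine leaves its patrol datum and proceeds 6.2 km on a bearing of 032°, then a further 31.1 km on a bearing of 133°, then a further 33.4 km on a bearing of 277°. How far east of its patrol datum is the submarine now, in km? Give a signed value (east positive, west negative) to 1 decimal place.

Leg 1 (032°, 6.2 km): east 6.2 sin 32° = 3.29, north 6.2 cos 32° = 5.26
Leg 2 (133°, 31.1 km): east 31.1 sin 133° = 22.75, north 31.1 cos 133° = -21.21
Leg 3 (277°, 33.4 km): east 33.4 sin 277° = -33.15, north 33.4 cos 277° = 4.07
Net east component: -7.12 km.

-7.1 km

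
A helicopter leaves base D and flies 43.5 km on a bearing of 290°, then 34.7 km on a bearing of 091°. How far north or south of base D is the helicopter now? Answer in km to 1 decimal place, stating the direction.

14.3 km north

Leg 1 (290°, 43.5 km): east 43.5 sin 290° = -40.88, north 43.5 cos 290° = 14.88
Leg 2 (091°, 34.7 km): east 34.7 sin 91° = 34.69, north 34.7 cos 91° = -0.61
Net north component: 14.27 km.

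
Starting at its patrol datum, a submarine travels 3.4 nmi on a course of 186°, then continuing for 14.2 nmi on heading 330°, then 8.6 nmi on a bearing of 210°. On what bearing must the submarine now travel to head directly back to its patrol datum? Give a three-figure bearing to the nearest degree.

Leg 1 (186°, 3.4 nmi): east 3.4 sin 186° = -0.36, north 3.4 cos 186° = -3.38
Leg 2 (330°, 14.2 nmi): east 14.2 sin 330° = -7.10, north 14.2 cos 330° = 12.30
Leg 3 (210°, 8.6 nmi): east 8.6 sin 210° = -4.30, north 8.6 cos 210° = -7.45
Net displacement: -11.76 east, 1.47 north. Direction back to start is (11.76, -1.47): bearing = atan2(11.76, -1.47) mod 360° = 97.12° ≈ 097°.

097°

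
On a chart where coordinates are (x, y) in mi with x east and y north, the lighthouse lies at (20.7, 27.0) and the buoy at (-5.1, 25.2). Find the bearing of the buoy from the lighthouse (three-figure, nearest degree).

266°

Δeast = -5.1 − 20.7 = -25.80; Δnorth = 25.2 − 27.0 = -1.80.
Bearing = atan2(Δeast, Δnorth) mod 360° = 266.01° ≈ 266°.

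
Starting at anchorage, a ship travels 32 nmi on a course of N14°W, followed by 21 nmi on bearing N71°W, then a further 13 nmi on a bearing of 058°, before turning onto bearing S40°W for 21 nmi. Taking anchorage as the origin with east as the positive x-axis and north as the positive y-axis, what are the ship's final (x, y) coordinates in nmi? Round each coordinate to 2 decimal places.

(-30.07, 28.69)

Leg 1 (N14°W, 32 nmi): east 32 sin 346° = -7.74, north 32 cos 346° = 31.05
Leg 2 (N71°W, 21 nmi): east 21 sin 289° = -19.86, north 21 cos 289° = 6.84
Leg 3 (058°, 13 nmi): east 13 sin 58° = 11.02, north 13 cos 58° = 6.89
Leg 4 (S40°W, 21 nmi): east 21 sin 220° = -13.50, north 21 cos 220° = -16.09
Summing: -30.07 nmi east, 28.69 nmi north → (-30.07, 28.69).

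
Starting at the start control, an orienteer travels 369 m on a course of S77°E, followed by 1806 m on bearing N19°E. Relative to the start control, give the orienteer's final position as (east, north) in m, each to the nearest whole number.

Leg 1 (S77°E, 369 m): east 369 sin 103° = 359.54, north 369 cos 103° = -83.01
Leg 2 (N19°E, 1806 m): east 1806 sin 19° = 587.98, north 1806 cos 19° = 1707.61
Summing: 947.52 m east, 1624.60 m north → (948, 1625).

(948, 1625)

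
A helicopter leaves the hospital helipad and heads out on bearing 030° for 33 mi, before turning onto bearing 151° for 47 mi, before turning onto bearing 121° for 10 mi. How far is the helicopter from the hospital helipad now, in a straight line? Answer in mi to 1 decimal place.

Leg 1 (030°, 33 mi): east 33 sin 30° = 16.50, north 33 cos 30° = 28.58
Leg 2 (151°, 47 mi): east 47 sin 151° = 22.79, north 47 cos 151° = -41.11
Leg 3 (121°, 10 mi): east 10 sin 121° = 8.57, north 10 cos 121° = -5.15
Net: 47.86 east, -17.68 north. Distance = √((47.86)² + (-17.68)²) = 51.019 mi.

51.0 mi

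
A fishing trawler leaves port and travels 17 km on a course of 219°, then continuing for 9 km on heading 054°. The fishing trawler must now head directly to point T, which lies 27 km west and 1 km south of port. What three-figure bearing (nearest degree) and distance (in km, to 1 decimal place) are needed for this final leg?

286°, 24.6 km

Leg 1 (219°, 17 km): east 17 sin 219° = -10.70, north 17 cos 219° = -13.21
Leg 2 (054°, 9 km): east 9 sin 54° = 7.28, north 9 cos 54° = 5.29
Current position: (-3.42, -7.92). Target: (-27, -1). Remaining: Δeast = -23.58, Δnorth = 6.92.
Bearing = atan2(-23.58, 6.92) mod 360° = 286.36°; distance = √((-23.58)² + (6.92)²) = 24.577 km.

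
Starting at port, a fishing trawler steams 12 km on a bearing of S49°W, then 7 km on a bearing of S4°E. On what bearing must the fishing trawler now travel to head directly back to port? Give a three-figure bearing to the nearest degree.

030°

Leg 1 (S49°W, 12 km): east 12 sin 229° = -9.06, north 12 cos 229° = -7.87
Leg 2 (S4°E, 7 km): east 7 sin 176° = 0.49, north 7 cos 176° = -6.98
Net displacement: -8.57 east, -14.86 north. Direction back to start is (8.57, 14.86): bearing = atan2(8.57, 14.86) mod 360° = 29.97° ≈ 030°.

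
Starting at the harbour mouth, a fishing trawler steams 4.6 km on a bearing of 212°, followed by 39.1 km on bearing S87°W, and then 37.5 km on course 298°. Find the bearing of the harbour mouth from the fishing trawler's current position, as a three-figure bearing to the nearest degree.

099°

Leg 1 (212°, 4.6 km): east 4.6 sin 212° = -2.44, north 4.6 cos 212° = -3.90
Leg 2 (S87°W, 39.1 km): east 39.1 sin 267° = -39.05, north 39.1 cos 267° = -2.05
Leg 3 (298°, 37.5 km): east 37.5 sin 298° = -33.11, north 37.5 cos 298° = 17.61
Net displacement: -74.59 east, 11.66 north. Direction back to start is (74.59, -11.66): bearing = atan2(74.59, -11.66) mod 360° = 98.88° ≈ 099°.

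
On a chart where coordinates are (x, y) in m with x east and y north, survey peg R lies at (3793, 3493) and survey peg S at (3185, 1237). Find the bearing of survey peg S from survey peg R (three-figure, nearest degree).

Δeast = 3185 − 3793 = -608.00; Δnorth = 1237 − 3493 = -2256.00.
Bearing = atan2(Δeast, Δnorth) mod 360° = 195.08° ≈ 195°.

195°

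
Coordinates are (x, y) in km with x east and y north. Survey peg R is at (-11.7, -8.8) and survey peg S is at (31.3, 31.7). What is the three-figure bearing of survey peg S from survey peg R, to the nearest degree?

047°

Δeast = 31.3 − -11.7 = 43.00; Δnorth = 31.7 − -8.8 = 40.50.
Bearing = atan2(Δeast, Δnorth) mod 360° = 46.71° ≈ 047°.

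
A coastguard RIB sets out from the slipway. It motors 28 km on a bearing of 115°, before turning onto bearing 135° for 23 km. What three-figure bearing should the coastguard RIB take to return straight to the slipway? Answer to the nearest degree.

304°

Leg 1 (115°, 28 km): east 28 sin 115° = 25.38, north 28 cos 115° = -11.83
Leg 2 (135°, 23 km): east 23 sin 135° = 16.26, north 23 cos 135° = -16.26
Net displacement: 41.64 east, -28.10 north. Direction back to start is (-41.64, 28.10): bearing = atan2(-41.64, 28.10) mod 360° = 304.01° ≈ 304°.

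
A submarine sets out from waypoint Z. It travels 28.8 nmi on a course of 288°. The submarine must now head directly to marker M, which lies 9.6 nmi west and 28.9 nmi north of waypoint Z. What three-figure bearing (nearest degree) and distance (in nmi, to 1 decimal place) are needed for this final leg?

Leg 1 (288°, 28.8 nmi): east 28.8 sin 288° = -27.39, north 28.8 cos 288° = 8.90
Current position: (-27.39, 8.90). Target: (-9.6, 28.9). Remaining: Δeast = 17.79, Δnorth = 20.00.
Bearing = atan2(17.79, 20.00) mod 360° = 41.65°; distance = √((17.79)² + (20.00)²) = 26.768 nmi.

042°, 26.8 nmi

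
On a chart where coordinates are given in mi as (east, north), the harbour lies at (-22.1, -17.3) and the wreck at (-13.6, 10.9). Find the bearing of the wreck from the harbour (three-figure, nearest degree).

Δeast = -13.6 − -22.1 = 8.50; Δnorth = 10.9 − -17.3 = 28.20.
Bearing = atan2(Δeast, Δnorth) mod 360° = 16.77° ≈ 017°.

017°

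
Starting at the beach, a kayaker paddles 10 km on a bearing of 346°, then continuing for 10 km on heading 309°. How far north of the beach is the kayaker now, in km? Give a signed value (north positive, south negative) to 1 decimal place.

Leg 1 (346°, 10 km): east 10 sin 346° = -2.42, north 10 cos 346° = 9.70
Leg 2 (309°, 10 km): east 10 sin 309° = -7.77, north 10 cos 309° = 6.29
Net north component: 16.00 km.

16.0 km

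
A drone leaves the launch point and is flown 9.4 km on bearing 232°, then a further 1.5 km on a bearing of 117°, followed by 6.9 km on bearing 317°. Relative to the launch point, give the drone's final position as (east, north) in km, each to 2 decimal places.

Leg 1 (232°, 9.4 km): east 9.4 sin 232° = -7.41, north 9.4 cos 232° = -5.79
Leg 2 (117°, 1.5 km): east 1.5 sin 117° = 1.34, north 1.5 cos 117° = -0.68
Leg 3 (317°, 6.9 km): east 6.9 sin 317° = -4.71, north 6.9 cos 317° = 5.05
Summing: -10.78 km east, -1.42 km north → (-10.78, -1.42).

(-10.78, -1.42)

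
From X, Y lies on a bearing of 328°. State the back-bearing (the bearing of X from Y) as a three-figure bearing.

Back-bearing = 328° − 180° = 148°.

148°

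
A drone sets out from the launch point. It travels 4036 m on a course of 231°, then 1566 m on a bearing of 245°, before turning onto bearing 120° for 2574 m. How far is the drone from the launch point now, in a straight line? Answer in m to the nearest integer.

Leg 1 (231°, 4036 m): east 4036 sin 231° = -3136.56, north 4036 cos 231° = -2539.94
Leg 2 (245°, 1566 m): east 1566 sin 245° = -1419.28, north 1566 cos 245° = -661.82
Leg 3 (120°, 2574 m): east 2574 sin 120° = 2229.15, north 2574 cos 120° = -1287.00
Net: -2326.69 east, -4488.76 north. Distance = √((-2326.69)² + (-4488.76)²) = 5055.930 m.

5056 m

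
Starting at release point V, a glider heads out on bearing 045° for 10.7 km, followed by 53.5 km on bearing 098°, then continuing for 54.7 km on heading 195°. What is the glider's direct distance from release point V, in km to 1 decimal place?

Leg 1 (045°, 10.7 km): east 10.7 sin 45° = 7.57, north 10.7 cos 45° = 7.57
Leg 2 (098°, 53.5 km): east 53.5 sin 98° = 52.98, north 53.5 cos 98° = -7.45
Leg 3 (195°, 54.7 km): east 54.7 sin 195° = -14.16, north 54.7 cos 195° = -52.84
Net: 46.39 east, -52.72 north. Distance = √((46.39)² + (-52.72)²) = 70.220 km.

70.2 km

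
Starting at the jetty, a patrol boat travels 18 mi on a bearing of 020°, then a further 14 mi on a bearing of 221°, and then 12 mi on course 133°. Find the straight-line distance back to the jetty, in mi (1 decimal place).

Leg 1 (020°, 18 mi): east 18 sin 20° = 6.16, north 18 cos 20° = 16.91
Leg 2 (221°, 14 mi): east 14 sin 221° = -9.18, north 14 cos 221° = -10.57
Leg 3 (133°, 12 mi): east 12 sin 133° = 8.78, north 12 cos 133° = -8.18
Net: 5.75 east, -1.84 north. Distance = √((5.75)² + (-1.84)²) = 6.034 mi.

6.0 mi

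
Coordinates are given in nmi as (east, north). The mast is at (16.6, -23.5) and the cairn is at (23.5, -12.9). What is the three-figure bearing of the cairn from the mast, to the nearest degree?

Δeast = 23.5 − 16.6 = 6.90; Δnorth = -12.9 − -23.5 = 10.60.
Bearing = atan2(Δeast, Δnorth) mod 360° = 33.06° ≈ 033°.

033°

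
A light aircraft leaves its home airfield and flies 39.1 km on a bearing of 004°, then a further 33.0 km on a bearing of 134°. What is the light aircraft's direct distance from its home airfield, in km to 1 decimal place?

31.0 km

Leg 1 (004°, 39.1 km): east 39.1 sin 4° = 2.73, north 39.1 cos 4° = 39.00
Leg 2 (134°, 33.0 km): east 33.0 sin 134° = 23.74, north 33.0 cos 134° = -22.92
Net: 26.47 east, 16.08 north. Distance = √((26.47)² + (16.08)²) = 30.968 km.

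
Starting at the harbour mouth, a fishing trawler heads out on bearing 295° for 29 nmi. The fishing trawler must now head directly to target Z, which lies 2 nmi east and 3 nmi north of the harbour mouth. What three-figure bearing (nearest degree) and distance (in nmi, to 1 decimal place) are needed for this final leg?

108°, 29.8 nmi

Leg 1 (295°, 29 nmi): east 29 sin 295° = -26.28, north 29 cos 295° = 12.26
Current position: (-26.28, 12.26). Target: (2, 3). Remaining: Δeast = 28.28, Δnorth = -9.26.
Bearing = atan2(28.28, -9.26) mod 360° = 108.12°; distance = √((28.28)² + (-9.26)²) = 29.759 nmi.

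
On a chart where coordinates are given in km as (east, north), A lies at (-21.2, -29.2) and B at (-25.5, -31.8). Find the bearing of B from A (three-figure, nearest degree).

Δeast = -25.5 − -21.2 = -4.30; Δnorth = -31.8 − -29.2 = -2.60.
Bearing = atan2(Δeast, Δnorth) mod 360° = 238.84° ≈ 239°.

239°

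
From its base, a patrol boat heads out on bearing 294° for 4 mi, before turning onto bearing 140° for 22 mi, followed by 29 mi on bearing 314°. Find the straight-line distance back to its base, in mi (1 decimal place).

11.5 mi

Leg 1 (294°, 4 mi): east 4 sin 294° = -3.65, north 4 cos 294° = 1.63
Leg 2 (140°, 22 mi): east 22 sin 140° = 14.14, north 22 cos 140° = -16.85
Leg 3 (314°, 29 mi): east 29 sin 314° = -20.86, north 29 cos 314° = 20.15
Net: -10.37 east, 4.92 north. Distance = √((-10.37)² + (4.92)²) = 11.481 mi.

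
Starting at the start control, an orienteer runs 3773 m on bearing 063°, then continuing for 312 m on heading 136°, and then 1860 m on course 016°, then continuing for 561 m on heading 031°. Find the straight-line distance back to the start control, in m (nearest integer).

Leg 1 (063°, 3773 m): east 3773 sin 63° = 3361.77, north 3773 cos 63° = 1712.91
Leg 2 (136°, 312 m): east 312 sin 136° = 216.73, north 312 cos 136° = -224.43
Leg 3 (016°, 1860 m): east 1860 sin 16° = 512.69, north 1860 cos 16° = 1787.95
Leg 4 (031°, 561 m): east 561 sin 31° = 288.94, north 561 cos 31° = 480.87
Net: 4380.12 east, 3757.29 north. Distance = √((4380.12)² + (3757.29)²) = 5770.849 m.

5771 m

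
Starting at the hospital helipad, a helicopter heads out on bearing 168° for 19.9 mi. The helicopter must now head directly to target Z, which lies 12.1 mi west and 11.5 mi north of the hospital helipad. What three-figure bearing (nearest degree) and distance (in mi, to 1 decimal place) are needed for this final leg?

332°, 35.0 mi

Leg 1 (168°, 19.9 mi): east 19.9 sin 168° = 4.14, north 19.9 cos 168° = -19.47
Current position: (4.14, -19.47). Target: (-12.1, 11.5). Remaining: Δeast = -16.24, Δnorth = 30.97.
Bearing = atan2(-16.24, 30.97) mod 360° = 332.33°; distance = √((-16.24)² + (30.97)²) = 34.964 mi.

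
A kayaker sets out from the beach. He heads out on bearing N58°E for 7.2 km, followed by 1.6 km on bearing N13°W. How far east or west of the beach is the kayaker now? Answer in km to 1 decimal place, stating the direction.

5.7 km east

Leg 1 (N58°E, 7.2 km): east 7.2 sin 58° = 6.11, north 7.2 cos 58° = 3.82
Leg 2 (N13°W, 1.6 km): east 1.6 sin 347° = -0.36, north 1.6 cos 347° = 1.56
Net east component: 5.75 km.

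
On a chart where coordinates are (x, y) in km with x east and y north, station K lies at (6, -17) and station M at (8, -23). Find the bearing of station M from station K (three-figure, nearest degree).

Δeast = 8 − 6 = 2.00; Δnorth = -23 − -17 = -6.00.
Bearing = atan2(Δeast, Δnorth) mod 360° = 161.57° ≈ 162°.

162°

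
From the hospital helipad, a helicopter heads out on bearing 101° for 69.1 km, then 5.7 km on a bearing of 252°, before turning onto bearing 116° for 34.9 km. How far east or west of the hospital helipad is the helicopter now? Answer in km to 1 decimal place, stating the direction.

Leg 1 (101°, 69.1 km): east 69.1 sin 101° = 67.83, north 69.1 cos 101° = -13.18
Leg 2 (252°, 5.7 km): east 5.7 sin 252° = -5.42, north 5.7 cos 252° = -1.76
Leg 3 (116°, 34.9 km): east 34.9 sin 116° = 31.37, north 34.9 cos 116° = -15.30
Net east component: 93.78 km.

93.8 km east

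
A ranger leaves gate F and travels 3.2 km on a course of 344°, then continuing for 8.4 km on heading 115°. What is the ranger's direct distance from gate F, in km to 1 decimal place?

6.7 km

Leg 1 (344°, 3.2 km): east 3.2 sin 344° = -0.88, north 3.2 cos 344° = 3.08
Leg 2 (115°, 8.4 km): east 8.4 sin 115° = 7.61, north 8.4 cos 115° = -3.55
Net: 6.73 east, -0.47 north. Distance = √((6.73)² + (-0.47)²) = 6.748 km.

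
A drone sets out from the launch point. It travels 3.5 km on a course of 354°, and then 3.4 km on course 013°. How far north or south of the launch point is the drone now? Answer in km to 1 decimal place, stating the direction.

Leg 1 (354°, 3.5 km): east 3.5 sin 354° = -0.37, north 3.5 cos 354° = 3.48
Leg 2 (013°, 3.4 km): east 3.4 sin 13° = 0.76, north 3.4 cos 13° = 3.31
Net north component: 6.79 km.

6.8 km north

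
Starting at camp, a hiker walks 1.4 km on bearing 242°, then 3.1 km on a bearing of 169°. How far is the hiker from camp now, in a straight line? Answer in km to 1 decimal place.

Leg 1 (242°, 1.4 km): east 1.4 sin 242° = -1.24, north 1.4 cos 242° = -0.66
Leg 2 (169°, 3.1 km): east 3.1 sin 169° = 0.59, north 3.1 cos 169° = -3.04
Net: -0.64 east, -3.70 north. Distance = √((-0.64)² + (-3.70)²) = 3.756 km.

3.8 km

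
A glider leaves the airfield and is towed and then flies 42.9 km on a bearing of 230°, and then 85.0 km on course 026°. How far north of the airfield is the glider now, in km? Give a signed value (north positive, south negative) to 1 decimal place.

Leg 1 (230°, 42.9 km): east 42.9 sin 230° = -32.86, north 42.9 cos 230° = -27.58
Leg 2 (026°, 85.0 km): east 85.0 sin 26° = 37.26, north 85.0 cos 26° = 76.40
Net north component: 48.82 km.

48.8 km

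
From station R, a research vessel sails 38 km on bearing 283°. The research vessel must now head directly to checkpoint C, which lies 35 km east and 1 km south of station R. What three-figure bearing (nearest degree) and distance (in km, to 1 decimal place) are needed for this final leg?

Leg 1 (283°, 38 km): east 38 sin 283° = -37.03, north 38 cos 283° = 8.55
Current position: (-37.03, 8.55). Target: (35, -1). Remaining: Δeast = 72.03, Δnorth = -9.55.
Bearing = atan2(72.03, -9.55) mod 360° = 97.55°; distance = √((72.03)² + (-9.55)²) = 72.656 km.

098°, 72.7 km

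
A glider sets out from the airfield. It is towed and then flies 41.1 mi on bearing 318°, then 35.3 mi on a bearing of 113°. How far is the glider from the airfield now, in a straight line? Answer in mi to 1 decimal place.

17.5 mi

Leg 1 (318°, 41.1 mi): east 41.1 sin 318° = -27.50, north 41.1 cos 318° = 30.54
Leg 2 (113°, 35.3 mi): east 35.3 sin 113° = 32.49, north 35.3 cos 113° = -13.79
Net: 4.99 east, 16.75 north. Distance = √((4.99)² + (16.75)²) = 17.479 mi.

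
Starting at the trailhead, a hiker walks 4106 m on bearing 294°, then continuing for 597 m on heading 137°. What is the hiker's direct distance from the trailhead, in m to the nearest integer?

3564 m

Leg 1 (294°, 4106 m): east 4106 sin 294° = -3751.02, north 4106 cos 294° = 1670.06
Leg 2 (137°, 597 m): east 597 sin 137° = 407.15, north 597 cos 137° = -436.62
Net: -3343.86 east, 1233.44 north. Distance = √((-3343.86)² + (1233.44)²) = 3564.100 m.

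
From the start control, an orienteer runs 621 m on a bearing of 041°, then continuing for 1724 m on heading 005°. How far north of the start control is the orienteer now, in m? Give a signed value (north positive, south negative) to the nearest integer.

Leg 1 (041°, 621 m): east 621 sin 41° = 407.41, north 621 cos 41° = 468.67
Leg 2 (005°, 1724 m): east 1724 sin 5° = 150.26, north 1724 cos 5° = 1717.44
Net north component: 2186.11 m.

2186 m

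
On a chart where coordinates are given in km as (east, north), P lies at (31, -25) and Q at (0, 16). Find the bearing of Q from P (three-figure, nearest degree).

Δeast = 0 − 31 = -31.00; Δnorth = 16 − -25 = 41.00.
Bearing = atan2(Δeast, Δnorth) mod 360° = 322.91° ≈ 323°.

323°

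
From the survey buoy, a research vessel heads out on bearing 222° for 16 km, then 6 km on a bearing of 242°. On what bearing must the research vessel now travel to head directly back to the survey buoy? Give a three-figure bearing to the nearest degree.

Leg 1 (222°, 16 km): east 16 sin 222° = -10.71, north 16 cos 222° = -11.89
Leg 2 (242°, 6 km): east 6 sin 242° = -5.30, north 6 cos 242° = -2.82
Net displacement: -16.00 east, -14.71 north. Direction back to start is (16.00, 14.71): bearing = atan2(16.00, 14.71) mod 360° = 47.42° ≈ 047°.

047°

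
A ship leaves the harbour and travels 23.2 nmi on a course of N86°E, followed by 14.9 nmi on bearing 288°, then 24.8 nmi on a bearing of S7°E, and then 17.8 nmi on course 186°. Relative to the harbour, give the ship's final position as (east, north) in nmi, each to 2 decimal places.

(10.13, -36.09)

Leg 1 (N86°E, 23.2 nmi): east 23.2 sin 86° = 23.14, north 23.2 cos 86° = 1.62
Leg 2 (288°, 14.9 nmi): east 14.9 sin 288° = -14.17, north 14.9 cos 288° = 4.60
Leg 3 (S7°E, 24.8 nmi): east 24.8 sin 173° = 3.02, north 24.8 cos 173° = -24.62
Leg 4 (186°, 17.8 nmi): east 17.8 sin 186° = -1.86, north 17.8 cos 186° = -17.70
Summing: 10.13 nmi east, -36.09 nmi north → (10.13, -36.09).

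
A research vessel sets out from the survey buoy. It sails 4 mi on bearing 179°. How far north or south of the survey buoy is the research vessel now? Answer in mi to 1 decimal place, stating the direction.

Leg 1 (179°, 4 mi): east 4 sin 179° = 0.07, north 4 cos 179° = -4.00
Net north component: -4.00 mi.

4.0 mi south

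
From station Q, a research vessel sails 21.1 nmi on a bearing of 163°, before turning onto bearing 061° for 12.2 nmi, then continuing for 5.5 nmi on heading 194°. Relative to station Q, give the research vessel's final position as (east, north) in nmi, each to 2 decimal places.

(15.51, -19.60)

Leg 1 (163°, 21.1 nmi): east 21.1 sin 163° = 6.17, north 21.1 cos 163° = -20.18
Leg 2 (061°, 12.2 nmi): east 12.2 sin 61° = 10.67, north 12.2 cos 61° = 5.91
Leg 3 (194°, 5.5 nmi): east 5.5 sin 194° = -1.33, north 5.5 cos 194° = -5.34
Summing: 15.51 nmi east, -19.60 nmi north → (15.51, -19.60).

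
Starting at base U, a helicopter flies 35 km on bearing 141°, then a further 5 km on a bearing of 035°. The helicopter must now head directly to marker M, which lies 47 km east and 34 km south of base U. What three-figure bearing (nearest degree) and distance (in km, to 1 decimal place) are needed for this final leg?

Leg 1 (141°, 35 km): east 35 sin 141° = 22.03, north 35 cos 141° = -27.20
Leg 2 (035°, 5 km): east 5 sin 35° = 2.87, north 5 cos 35° = 4.10
Current position: (24.89, -23.10). Target: (47, -34). Remaining: Δeast = 22.11, Δnorth = -10.90.
Bearing = atan2(22.11, -10.90) mod 360° = 116.24°; distance = √((22.11)² + (-10.90)²) = 24.645 km.

116°, 24.6 km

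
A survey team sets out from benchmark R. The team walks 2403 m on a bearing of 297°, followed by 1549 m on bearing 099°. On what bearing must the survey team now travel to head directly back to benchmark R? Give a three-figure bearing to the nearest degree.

Leg 1 (297°, 2403 m): east 2403 sin 297° = -2141.09, north 2403 cos 297° = 1090.94
Leg 2 (099°, 1549 m): east 1549 sin 99° = 1529.93, north 1549 cos 99° = -242.32
Net displacement: -611.16 east, 848.62 north. Direction back to start is (611.16, -848.62): bearing = atan2(611.16, -848.62) mod 360° = 144.24° ≈ 144°.

144°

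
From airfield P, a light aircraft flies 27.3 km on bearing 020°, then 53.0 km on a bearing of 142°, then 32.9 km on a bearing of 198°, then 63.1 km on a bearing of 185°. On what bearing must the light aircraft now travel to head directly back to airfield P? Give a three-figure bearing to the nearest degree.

347°

Leg 1 (020°, 27.3 km): east 27.3 sin 20° = 9.34, north 27.3 cos 20° = 25.65
Leg 2 (142°, 53.0 km): east 53.0 sin 142° = 32.63, north 53.0 cos 142° = -41.76
Leg 3 (198°, 32.9 km): east 32.9 sin 198° = -10.17, north 32.9 cos 198° = -31.29
Leg 4 (185°, 63.1 km): east 63.1 sin 185° = -5.50, north 63.1 cos 185° = -62.86
Net displacement: 26.30 east, -110.26 north. Direction back to start is (-26.30, 110.26): bearing = atan2(-26.30, 110.26) mod 360° = 346.58° ≈ 347°.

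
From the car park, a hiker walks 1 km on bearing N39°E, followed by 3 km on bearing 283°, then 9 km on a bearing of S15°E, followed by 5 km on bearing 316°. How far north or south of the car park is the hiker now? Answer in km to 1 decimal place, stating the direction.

Leg 1 (N39°E, 1 km): east 1 sin 39° = 0.63, north 1 cos 39° = 0.78
Leg 2 (283°, 3 km): east 3 sin 283° = -2.92, north 3 cos 283° = 0.67
Leg 3 (S15°E, 9 km): east 9 sin 165° = 2.33, north 9 cos 165° = -8.69
Leg 4 (316°, 5 km): east 5 sin 316° = -3.47, north 5 cos 316° = 3.60
Net north component: -3.64 km.

3.6 km south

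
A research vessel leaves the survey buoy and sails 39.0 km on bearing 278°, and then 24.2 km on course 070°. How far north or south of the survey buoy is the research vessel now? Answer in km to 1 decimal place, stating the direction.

Leg 1 (278°, 39.0 km): east 39.0 sin 278° = -38.62, north 39.0 cos 278° = 5.43
Leg 2 (070°, 24.2 km): east 24.2 sin 70° = 22.74, north 24.2 cos 70° = 8.28
Net north component: 13.70 km.

13.7 km north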